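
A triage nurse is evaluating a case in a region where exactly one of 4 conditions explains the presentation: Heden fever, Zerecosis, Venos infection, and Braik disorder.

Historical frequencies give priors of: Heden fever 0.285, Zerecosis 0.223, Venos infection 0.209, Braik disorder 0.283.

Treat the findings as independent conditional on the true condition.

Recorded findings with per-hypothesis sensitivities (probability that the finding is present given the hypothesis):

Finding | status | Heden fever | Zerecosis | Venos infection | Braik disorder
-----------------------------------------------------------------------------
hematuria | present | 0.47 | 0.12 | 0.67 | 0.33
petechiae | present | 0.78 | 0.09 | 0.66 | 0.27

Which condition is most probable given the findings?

Heden fever

For each hypothesis, the unnormalized posterior weight is prior × product of the finding likelihoods:
  Heden fever: 0.285 × 0.47 × 0.78 = 0.10448
  Zerecosis: 0.223 × 0.12 × 0.09 = 0.0024084
  Venos infection: 0.209 × 0.67 × 0.66 = 0.09242
  Braik disorder: 0.283 × 0.33 × 0.27 = 0.025215
Normalizing constant Z = 0.10448 + 0.0024084 + 0.09242 + 0.025215 = 0.22452.
P(Heden fever | evidence) ≈ 0.10448 / 0.22452 ≈ 0.465
P(Zerecosis | evidence) ≈ 0.0024084 / 0.22452 ≈ 0.011
P(Venos infection | evidence) ≈ 0.09242 / 0.22452 ≈ 0.412
P(Braik disorder | evidence) ≈ 0.025215 / 0.22452 ≈ 0.112
The largest is 0.465, so Heden fever is most probable.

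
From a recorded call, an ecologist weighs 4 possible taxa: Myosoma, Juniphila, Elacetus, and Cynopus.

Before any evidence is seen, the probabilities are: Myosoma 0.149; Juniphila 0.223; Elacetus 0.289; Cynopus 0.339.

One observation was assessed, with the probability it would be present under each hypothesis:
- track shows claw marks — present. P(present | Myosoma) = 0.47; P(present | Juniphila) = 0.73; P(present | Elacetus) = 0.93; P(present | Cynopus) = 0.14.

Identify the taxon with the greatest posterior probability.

Elacetus

By Bayes' rule, the unnormalized weight for each hypothesis is prior × likelihood:
  Myosoma: 0.149 × 0.47 = 0.07003
  Juniphila: 0.223 × 0.73 = 0.16279
  Elacetus: 0.289 × 0.93 = 0.26877
  Cynopus: 0.339 × 0.14 = 0.04746
Marginal likelihood of the evidence = 0.54905.
P(Myosoma | evidence) ≈ 0.07003 / 0.54905 ≈ 0.128
P(Juniphila | evidence) ≈ 0.16279 / 0.54905 ≈ 0.296
P(Elacetus | evidence) ≈ 0.26877 / 0.54905 ≈ 0.490
P(Cynopus | evidence) ≈ 0.04746 / 0.54905 ≈ 0.086
The largest is 0.490, so Elacetus is most probable.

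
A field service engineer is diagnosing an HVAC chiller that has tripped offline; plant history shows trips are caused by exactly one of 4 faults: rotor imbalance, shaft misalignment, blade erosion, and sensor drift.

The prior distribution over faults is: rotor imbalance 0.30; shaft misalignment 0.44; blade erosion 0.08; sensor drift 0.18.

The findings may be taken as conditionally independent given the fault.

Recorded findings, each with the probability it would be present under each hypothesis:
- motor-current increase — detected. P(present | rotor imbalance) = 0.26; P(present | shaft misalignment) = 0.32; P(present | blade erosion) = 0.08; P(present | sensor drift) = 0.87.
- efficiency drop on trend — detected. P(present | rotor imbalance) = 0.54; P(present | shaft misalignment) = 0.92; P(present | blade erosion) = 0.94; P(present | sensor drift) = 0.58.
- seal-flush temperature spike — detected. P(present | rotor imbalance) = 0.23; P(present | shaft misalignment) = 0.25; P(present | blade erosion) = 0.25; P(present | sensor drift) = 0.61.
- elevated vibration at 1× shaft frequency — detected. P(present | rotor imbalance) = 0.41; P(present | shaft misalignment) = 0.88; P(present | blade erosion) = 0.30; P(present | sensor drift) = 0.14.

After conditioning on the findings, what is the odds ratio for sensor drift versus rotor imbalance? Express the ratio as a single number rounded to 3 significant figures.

1.95

Posterior odds equal prior odds times the likelihood ratio; only the two competing hypotheses matter.
  sensor drift: 0.18 × 0.87 × 0.58 × 0.61 × 0.14 = 0.0077567
  rotor imbalance: 0.30 × 0.26 × 0.54 × 0.23 × 0.41 = 0.0039719
Posterior odds = 0.0077567 / 0.0039719 ≈ 1.95.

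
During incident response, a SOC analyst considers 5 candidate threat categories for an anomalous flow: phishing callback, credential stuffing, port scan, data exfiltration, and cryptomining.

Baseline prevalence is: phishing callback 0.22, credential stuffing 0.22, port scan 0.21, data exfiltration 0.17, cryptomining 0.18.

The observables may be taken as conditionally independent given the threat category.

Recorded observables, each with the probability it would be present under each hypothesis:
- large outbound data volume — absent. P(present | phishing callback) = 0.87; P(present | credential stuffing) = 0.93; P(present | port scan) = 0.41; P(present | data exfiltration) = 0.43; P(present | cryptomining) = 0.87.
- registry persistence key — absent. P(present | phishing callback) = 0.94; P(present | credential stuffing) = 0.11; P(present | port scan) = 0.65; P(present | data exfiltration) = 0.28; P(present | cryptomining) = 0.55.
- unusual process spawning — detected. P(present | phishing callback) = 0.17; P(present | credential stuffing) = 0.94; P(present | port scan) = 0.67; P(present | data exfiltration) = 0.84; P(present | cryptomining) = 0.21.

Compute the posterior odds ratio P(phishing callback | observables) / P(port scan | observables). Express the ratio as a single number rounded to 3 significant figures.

0.0100

Posterior odds equal prior odds times the likelihood ratio; only the two competing hypotheses matter (using 1 − P(present | H) for each absent observable).
  phishing callback: 0.22 × (1 − 0.87) × (1 − 0.94) × 0.17 = 0.00029172
  port scan: 0.21 × (1 − 0.41) × (1 − 0.65) × 0.67 = 0.029055
Odds(phishing callback : port scan) = 0.00029172 / 0.029055 ≈ 0.0100.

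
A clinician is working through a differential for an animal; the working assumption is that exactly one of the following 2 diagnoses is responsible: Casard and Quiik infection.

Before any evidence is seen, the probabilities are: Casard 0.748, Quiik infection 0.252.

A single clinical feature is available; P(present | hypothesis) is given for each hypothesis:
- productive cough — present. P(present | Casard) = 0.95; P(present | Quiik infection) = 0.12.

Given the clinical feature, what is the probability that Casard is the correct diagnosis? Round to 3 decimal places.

By Bayes' rule, the unnormalized weight for each hypothesis is prior × likelihood:
  Casard: 0.748 × 0.95 = 0.7106
  Quiik infection: 0.252 × 0.12 = 0.03024
Marginal likelihood of the evidence = 0.74084.
P(Casard | evidence) = 0.7106 / 0.74084 ≈ 0.959.

0.959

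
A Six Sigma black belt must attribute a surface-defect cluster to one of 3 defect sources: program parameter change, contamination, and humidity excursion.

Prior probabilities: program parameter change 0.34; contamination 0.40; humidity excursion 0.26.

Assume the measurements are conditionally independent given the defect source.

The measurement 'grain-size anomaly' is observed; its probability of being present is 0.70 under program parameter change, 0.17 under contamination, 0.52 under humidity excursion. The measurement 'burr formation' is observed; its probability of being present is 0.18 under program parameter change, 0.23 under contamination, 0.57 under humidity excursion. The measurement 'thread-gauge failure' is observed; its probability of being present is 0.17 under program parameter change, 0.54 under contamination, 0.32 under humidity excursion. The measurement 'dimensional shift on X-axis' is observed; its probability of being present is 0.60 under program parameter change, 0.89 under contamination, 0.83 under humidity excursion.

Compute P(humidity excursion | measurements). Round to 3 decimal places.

For each hypothesis, the unnormalized posterior weight is prior × product of the measurement likelihoods:
  program parameter change: 0.34 × 0.70 × 0.18 × 0.17 × 0.60 = 0.0043697
  contamination: 0.40 × 0.17 × 0.23 × 0.54 × 0.89 = 0.0075166
  humidity excursion: 0.26 × 0.52 × 0.57 × 0.32 × 0.83 = 0.020468
Marginal likelihood of the evidence = 0.032354.
P(humidity excursion | evidence) = 0.020468 / 0.032354 ≈ 0.633.

0.633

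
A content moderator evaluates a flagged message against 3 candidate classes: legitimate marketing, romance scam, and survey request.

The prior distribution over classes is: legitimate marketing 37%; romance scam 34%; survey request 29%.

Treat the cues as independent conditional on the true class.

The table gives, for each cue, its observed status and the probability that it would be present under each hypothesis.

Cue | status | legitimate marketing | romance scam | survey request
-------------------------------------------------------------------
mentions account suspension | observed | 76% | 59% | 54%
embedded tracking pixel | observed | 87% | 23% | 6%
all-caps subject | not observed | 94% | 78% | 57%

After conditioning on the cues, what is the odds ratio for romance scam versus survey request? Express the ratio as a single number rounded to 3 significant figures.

2.51

Unnormalized posterior weight (prior times the cue likelihoods) for each of the two hypotheses (using 1 − P(present | H) for each absent cue):
  romance scam: 0.34 × 0.59 × 0.23 × (1 − 0.78) = 0.01015
  survey request: 0.29 × 0.54 × 0.06 × (1 − 0.57) = 0.0040403
Odds(romance scam : survey request) = 0.01015 / 0.0040403 ≈ 2.51.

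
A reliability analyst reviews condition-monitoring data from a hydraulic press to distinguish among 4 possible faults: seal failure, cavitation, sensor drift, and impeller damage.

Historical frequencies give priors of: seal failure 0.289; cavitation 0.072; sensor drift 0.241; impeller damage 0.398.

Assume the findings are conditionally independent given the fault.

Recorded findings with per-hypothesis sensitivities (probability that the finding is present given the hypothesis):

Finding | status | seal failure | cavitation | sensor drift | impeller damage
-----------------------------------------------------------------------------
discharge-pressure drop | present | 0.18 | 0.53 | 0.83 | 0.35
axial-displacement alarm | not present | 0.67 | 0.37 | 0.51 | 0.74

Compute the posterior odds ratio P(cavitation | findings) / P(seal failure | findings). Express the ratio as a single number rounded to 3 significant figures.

The normalizing constant cancels in an odds ratio, so compute prior × likelihood for the two hypotheses only (using 1 − P(present | H) for each absent finding):
  cavitation: 0.072 × 0.53 × (1 − 0.37) = 0.024041
  seal failure: 0.289 × 0.18 × (1 − 0.67) = 0.017167
Posterior odds = 0.024041 / 0.017167 ≈ 1.40.

1.40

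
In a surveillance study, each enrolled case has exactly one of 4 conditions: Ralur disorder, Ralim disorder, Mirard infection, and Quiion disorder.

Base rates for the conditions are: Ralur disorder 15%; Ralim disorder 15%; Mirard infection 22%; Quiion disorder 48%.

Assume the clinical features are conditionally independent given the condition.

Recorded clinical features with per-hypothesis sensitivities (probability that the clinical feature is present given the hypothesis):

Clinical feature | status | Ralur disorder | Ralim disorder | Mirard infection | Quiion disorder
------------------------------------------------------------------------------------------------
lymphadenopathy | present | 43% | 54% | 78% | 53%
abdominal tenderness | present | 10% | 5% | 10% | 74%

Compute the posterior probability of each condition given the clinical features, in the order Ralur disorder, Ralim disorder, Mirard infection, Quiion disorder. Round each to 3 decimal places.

For each hypothesis, the unnormalized posterior weight is prior × product of the clinical feature likelihoods:
  Ralur disorder: 0.15 × 0.43 × 0.10 = 0.00645
  Ralim disorder: 0.15 × 0.54 × 0.05 = 0.00405
  Mirard infection: 0.22 × 0.78 × 0.10 = 0.01716
  Quiion disorder: 0.48 × 0.53 × 0.74 = 0.18826
Normalizing constant Z = 0.00645 + 0.00405 + 0.01716 + 0.18826 = 0.21592.
P(Ralur disorder | evidence) = 0.00645 / 0.21592 ≈ 0.030
P(Ralim disorder | evidence) = 0.00405 / 0.21592 ≈ 0.019
P(Mirard infection | evidence) = 0.01716 / 0.21592 ≈ 0.079
P(Quiion disorder | evidence) = 0.18826 / 0.21592 ≈ 0.872

0.030, 0.019, 0.079, 0.872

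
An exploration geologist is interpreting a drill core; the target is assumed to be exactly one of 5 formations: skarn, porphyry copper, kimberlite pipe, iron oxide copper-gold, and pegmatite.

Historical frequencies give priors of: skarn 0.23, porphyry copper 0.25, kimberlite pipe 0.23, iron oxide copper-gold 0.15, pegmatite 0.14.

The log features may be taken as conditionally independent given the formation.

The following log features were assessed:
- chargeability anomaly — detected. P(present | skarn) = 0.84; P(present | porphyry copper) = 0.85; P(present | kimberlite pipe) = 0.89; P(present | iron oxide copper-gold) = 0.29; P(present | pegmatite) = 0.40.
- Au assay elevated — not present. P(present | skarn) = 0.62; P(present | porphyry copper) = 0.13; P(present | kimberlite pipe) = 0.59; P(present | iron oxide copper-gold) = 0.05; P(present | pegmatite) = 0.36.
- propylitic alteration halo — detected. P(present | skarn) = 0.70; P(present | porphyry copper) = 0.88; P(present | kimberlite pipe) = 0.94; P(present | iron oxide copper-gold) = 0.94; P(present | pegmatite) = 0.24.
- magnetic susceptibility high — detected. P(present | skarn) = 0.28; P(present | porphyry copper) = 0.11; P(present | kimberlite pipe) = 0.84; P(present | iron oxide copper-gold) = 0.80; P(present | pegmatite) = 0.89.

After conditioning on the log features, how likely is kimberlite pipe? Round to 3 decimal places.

0.483

Multiply each prior by the joint likelihood of the log feature pattern (using 1 − P(present | H) for each absent log feature):
  skarn: 0.23 × 0.84 × (1 − 0.62) × 0.70 × 0.28 = 0.01439
  porphyry copper: 0.25 × 0.85 × (1 − 0.13) × 0.88 × 0.11 = 0.017896
  kimberlite pipe: 0.23 × 0.89 × (1 − 0.59) × 0.94 × 0.84 = 0.066269
  iron oxide copper-gold: 0.15 × 0.29 × (1 − 0.05) × 0.94 × 0.80 = 0.031076
  pegmatite: 0.14 × 0.40 × (1 − 0.36) × 0.24 × 0.89 = 0.0076554
Normalizing constant Z = 0.01439 + 0.017896 + 0.066269 + 0.031076 + 0.0076554 = 0.13729.
P(kimberlite pipe | evidence) = 0.066269 / 0.13729 ≈ 0.483.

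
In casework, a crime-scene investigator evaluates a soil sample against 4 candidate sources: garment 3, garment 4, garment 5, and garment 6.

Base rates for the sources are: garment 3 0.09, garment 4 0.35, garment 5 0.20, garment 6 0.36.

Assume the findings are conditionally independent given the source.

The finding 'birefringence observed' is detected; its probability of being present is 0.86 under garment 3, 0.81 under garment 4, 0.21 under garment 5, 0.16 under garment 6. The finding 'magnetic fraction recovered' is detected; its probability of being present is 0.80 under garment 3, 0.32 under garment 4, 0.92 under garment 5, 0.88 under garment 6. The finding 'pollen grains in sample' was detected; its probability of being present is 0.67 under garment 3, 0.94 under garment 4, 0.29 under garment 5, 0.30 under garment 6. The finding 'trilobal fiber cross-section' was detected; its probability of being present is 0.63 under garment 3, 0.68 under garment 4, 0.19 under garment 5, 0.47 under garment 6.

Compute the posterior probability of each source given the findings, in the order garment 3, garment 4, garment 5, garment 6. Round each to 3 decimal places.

For each hypothesis, the unnormalized posterior weight is prior × product of the finding likelihoods:
  garment 3: 0.09 × 0.86 × 0.80 × 0.67 × 0.63 = 0.026136
  garment 4: 0.35 × 0.81 × 0.32 × 0.94 × 0.68 = 0.057988
  garment 5: 0.20 × 0.21 × 0.92 × 0.29 × 0.19 = 0.0021291
  garment 6: 0.36 × 0.16 × 0.88 × 0.30 × 0.47 = 0.007147
Normalizing constant Z = 0.026136 + 0.057988 + 0.0021291 + 0.007147 = 0.093401.
P(garment 3 | evidence) = 0.026136 / 0.093401 ≈ 0.280
P(garment 4 | evidence) = 0.057988 / 0.093401 ≈ 0.621
P(garment 5 | evidence) = 0.0021291 / 0.093401 ≈ 0.023
P(garment 6 | evidence) = 0.007147 / 0.093401 ≈ 0.077

0.280, 0.621, 0.023, 0.077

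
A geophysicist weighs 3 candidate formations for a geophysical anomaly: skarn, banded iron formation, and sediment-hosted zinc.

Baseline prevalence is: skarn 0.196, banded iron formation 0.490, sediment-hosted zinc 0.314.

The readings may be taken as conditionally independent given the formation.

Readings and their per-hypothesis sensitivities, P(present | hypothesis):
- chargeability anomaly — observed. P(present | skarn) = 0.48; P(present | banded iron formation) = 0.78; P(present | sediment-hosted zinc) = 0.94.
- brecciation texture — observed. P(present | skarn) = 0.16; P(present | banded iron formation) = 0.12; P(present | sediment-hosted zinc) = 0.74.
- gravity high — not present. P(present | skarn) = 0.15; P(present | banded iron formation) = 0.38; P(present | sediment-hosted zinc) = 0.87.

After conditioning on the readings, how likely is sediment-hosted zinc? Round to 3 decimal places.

Multiply each prior by the joint likelihood of the reading pattern (using 1 − P(present | H) for each absent reading):
  skarn: 0.196 × 0.48 × 0.16 × (1 − 0.15) = 0.012795
  banded iron formation: 0.490 × 0.78 × 0.12 × (1 − 0.38) = 0.028436
  sediment-hosted zinc: 0.314 × 0.94 × 0.74 × (1 − 0.87) = 0.028394
The unnormalized weights sum to 0.069625.
P(sediment-hosted zinc | evidence) = 0.028394 / 0.069625 ≈ 0.408.

0.408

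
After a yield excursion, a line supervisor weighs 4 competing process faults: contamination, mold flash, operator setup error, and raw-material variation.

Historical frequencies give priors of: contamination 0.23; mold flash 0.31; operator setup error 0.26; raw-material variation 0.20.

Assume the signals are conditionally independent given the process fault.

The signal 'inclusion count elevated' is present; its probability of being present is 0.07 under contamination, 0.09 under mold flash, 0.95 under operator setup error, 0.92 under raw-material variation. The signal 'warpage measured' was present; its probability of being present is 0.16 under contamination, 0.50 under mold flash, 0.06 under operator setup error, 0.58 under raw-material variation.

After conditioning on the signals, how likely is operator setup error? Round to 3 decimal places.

0.107

By Bayes' rule with conditional independence, the unnormalized weight for each hypothesis is prior × ∏ likelihoods:
  contamination: 0.23 × 0.07 × 0.16 = 0.002576
  mold flash: 0.31 × 0.09 × 0.50 = 0.01395
  operator setup error: 0.26 × 0.95 × 0.06 = 0.01482
  raw-material variation: 0.20 × 0.92 × 0.58 = 0.10672
Normalizing constant Z = 0.002576 + 0.01395 + 0.01482 + 0.10672 = 0.13807.
P(operator setup error | evidence) = 0.01482 / 0.13807 ≈ 0.107.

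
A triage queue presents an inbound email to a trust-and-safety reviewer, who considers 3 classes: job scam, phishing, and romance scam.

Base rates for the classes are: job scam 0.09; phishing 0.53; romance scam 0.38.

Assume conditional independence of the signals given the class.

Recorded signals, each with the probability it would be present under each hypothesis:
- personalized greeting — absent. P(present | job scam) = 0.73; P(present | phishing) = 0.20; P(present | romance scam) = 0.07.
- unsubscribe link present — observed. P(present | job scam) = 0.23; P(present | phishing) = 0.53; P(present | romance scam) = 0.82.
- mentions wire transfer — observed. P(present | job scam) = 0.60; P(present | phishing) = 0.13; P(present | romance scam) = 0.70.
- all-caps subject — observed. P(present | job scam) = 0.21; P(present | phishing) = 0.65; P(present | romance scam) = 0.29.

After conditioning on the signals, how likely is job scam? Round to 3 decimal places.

Multiply each prior by the joint likelihood of the signal pattern (using 1 − P(present | H) for each absent signal):
  job scam: 0.09 × (1 − 0.73) × 0.23 × 0.60 × 0.21 = 0.00070421
  phishing: 0.53 × (1 − 0.20) × 0.53 × 0.13 × 0.65 = 0.018989
  romance scam: 0.38 × (1 − 0.07) × 0.82 × 0.70 × 0.29 = 0.058827
The unnormalized weights sum to 0.07852.
P(job scam | evidence) = 0.00070421 / 0.07852 ≈ 0.009.

0.009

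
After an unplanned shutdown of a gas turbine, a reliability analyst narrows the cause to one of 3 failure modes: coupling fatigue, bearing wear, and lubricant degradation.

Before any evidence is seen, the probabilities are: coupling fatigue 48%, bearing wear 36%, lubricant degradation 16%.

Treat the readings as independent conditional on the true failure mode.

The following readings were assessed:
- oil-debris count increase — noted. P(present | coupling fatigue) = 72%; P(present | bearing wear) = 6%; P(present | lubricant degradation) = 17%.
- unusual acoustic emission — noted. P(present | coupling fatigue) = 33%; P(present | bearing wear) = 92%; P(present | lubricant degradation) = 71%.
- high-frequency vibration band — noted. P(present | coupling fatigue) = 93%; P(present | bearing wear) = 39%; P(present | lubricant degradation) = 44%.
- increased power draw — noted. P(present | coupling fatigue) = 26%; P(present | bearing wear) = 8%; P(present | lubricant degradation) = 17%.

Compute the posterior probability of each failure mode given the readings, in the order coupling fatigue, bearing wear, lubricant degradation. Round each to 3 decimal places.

For each hypothesis, the unnormalized posterior weight is prior × product of the reading likelihoods:
  coupling fatigue: 0.48 × 0.72 × 0.33 × 0.93 × 0.26 = 0.027577
  bearing wear: 0.36 × 0.06 × 0.92 × 0.39 × 0.08 = 0.00062001
  lubricant degradation: 0.16 × 0.17 × 0.71 × 0.44 × 0.17 = 0.0014445
The unnormalized weights sum to 0.029641.
P(coupling fatigue | evidence) = 0.027577 / 0.029641 ≈ 0.930
P(bearing wear | evidence) = 0.00062001 / 0.029641 ≈ 0.021
P(lubricant degradation | evidence) = 0.0014445 / 0.029641 ≈ 0.049

0.930, 0.021, 0.049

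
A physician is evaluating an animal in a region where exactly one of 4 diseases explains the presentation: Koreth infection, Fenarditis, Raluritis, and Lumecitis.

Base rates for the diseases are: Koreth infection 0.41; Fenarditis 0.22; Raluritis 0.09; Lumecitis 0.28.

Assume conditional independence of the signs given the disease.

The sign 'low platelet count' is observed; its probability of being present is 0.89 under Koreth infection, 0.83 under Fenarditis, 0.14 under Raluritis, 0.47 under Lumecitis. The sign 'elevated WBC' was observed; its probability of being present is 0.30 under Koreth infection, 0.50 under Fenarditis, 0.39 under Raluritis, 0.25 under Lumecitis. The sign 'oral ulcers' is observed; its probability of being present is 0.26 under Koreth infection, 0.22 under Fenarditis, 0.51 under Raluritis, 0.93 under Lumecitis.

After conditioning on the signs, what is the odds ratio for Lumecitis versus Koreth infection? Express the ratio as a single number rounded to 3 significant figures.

Unnormalized posterior weight (prior times the sign likelihoods) for each of the two hypotheses:
  Lumecitis: 0.28 × 0.47 × 0.25 × 0.93 = 0.030597
  Koreth infection: 0.41 × 0.89 × 0.30 × 0.26 = 0.028462
Posterior odds = 0.030597 / 0.028462 ≈ 1.08.

1.08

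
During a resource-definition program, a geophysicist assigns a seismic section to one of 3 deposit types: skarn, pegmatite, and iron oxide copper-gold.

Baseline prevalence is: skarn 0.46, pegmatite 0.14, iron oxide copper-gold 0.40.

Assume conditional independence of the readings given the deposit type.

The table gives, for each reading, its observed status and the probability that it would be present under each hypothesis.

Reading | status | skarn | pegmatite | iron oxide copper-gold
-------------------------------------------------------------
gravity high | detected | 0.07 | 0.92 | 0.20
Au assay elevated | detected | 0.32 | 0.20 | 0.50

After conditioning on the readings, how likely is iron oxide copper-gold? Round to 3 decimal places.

0.526

By Bayes' rule with conditional independence, the unnormalized weight for each hypothesis is prior × ∏ likelihoods:
  skarn: 0.46 × 0.07 × 0.32 = 0.010304
  pegmatite: 0.14 × 0.92 × 0.20 = 0.02576
  iron oxide copper-gold: 0.40 × 0.20 × 0.50 = 0.04
Marginal likelihood of the evidence = 0.076064.
P(iron oxide copper-gold | evidence) = 0.04 / 0.076064 ≈ 0.526.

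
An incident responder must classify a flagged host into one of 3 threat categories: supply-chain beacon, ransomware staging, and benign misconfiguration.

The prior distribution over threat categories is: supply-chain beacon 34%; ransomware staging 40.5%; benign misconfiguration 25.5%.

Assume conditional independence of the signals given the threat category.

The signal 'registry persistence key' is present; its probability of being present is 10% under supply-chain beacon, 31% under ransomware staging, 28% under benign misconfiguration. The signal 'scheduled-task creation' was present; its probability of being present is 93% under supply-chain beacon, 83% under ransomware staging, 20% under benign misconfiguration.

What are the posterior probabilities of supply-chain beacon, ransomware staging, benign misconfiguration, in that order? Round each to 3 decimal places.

For each hypothesis, the unnormalized posterior weight is prior × product of the signal likelihoods:
  supply-chain beacon: 0.340 × 0.10 × 0.93 = 0.03162
  ransomware staging: 0.405 × 0.31 × 0.83 = 0.10421
  benign misconfiguration: 0.255 × 0.28 × 0.20 = 0.01428
The unnormalized weights sum to 0.15011.
P(supply-chain beacon | evidence) = 0.03162 / 0.15011 ≈ 0.211
P(ransomware staging | evidence) = 0.10421 / 0.15011 ≈ 0.694
P(benign misconfiguration | evidence) = 0.01428 / 0.15011 ≈ 0.095

0.211, 0.694, 0.095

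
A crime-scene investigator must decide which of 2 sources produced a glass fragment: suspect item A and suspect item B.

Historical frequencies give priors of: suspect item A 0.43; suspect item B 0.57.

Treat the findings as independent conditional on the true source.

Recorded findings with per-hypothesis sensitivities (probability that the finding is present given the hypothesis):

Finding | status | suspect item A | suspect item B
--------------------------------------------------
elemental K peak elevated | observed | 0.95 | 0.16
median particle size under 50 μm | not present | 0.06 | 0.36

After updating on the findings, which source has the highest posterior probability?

By Bayes' rule with conditional independence, the unnormalized weight for each hypothesis is prior × ∏ likelihoods (using 1 − P(present | H) for each absent finding):
  suspect item A: 0.43 × 0.95 × (1 − 0.06) = 0.38399
  suspect item B: 0.57 × 0.16 × (1 − 0.36) = 0.058368
Marginal likelihood of the evidence = 0.44236.
P(suspect item A | evidence) ≈ 0.38399 / 0.44236 ≈ 0.868
P(suspect item B | evidence) ≈ 0.058368 / 0.44236 ≈ 0.132
The largest is 0.868, so suspect item A is most probable.

suspect item A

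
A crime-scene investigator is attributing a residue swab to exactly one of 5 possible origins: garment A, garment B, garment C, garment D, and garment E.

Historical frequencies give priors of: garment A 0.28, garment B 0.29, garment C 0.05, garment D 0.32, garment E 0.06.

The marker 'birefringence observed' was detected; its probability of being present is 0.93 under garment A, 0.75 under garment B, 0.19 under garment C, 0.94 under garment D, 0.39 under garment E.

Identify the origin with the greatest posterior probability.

For each hypothesis, the unnormalized posterior weight is prior × likelihood:
  garment A: 0.28 × 0.93 = 0.2604
  garment B: 0.29 × 0.75 = 0.2175
  garment C: 0.05 × 0.19 = 0.0095
  garment D: 0.32 × 0.94 = 0.3008
  garment E: 0.06 × 0.39 = 0.0234
Marginal likelihood of the evidence = 0.8116.
P(garment A | evidence) ≈ 0.2604 / 0.8116 ≈ 0.321
P(garment B | evidence) ≈ 0.2175 / 0.8116 ≈ 0.268
P(garment C | evidence) ≈ 0.0095 / 0.8116 ≈ 0.012
P(garment D | evidence) ≈ 0.3008 / 0.8116 ≈ 0.371
P(garment E | evidence) ≈ 0.0234 / 0.8116 ≈ 0.029
The largest is 0.371, so garment D is most probable.

garment D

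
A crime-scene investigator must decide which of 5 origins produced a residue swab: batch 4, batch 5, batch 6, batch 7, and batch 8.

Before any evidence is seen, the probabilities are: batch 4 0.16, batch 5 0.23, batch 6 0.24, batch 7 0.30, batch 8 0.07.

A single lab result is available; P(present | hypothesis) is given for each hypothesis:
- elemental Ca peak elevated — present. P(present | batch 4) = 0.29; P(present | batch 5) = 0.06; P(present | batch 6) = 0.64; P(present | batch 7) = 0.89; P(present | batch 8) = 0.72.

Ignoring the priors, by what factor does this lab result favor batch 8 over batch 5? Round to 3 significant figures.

Likelihood of this lab result under each hypothesis:
  batch 8: 0.72
  batch 5: 0.06
Bayes factor = 0.72 / 0.06 ≈ 12.0

12.0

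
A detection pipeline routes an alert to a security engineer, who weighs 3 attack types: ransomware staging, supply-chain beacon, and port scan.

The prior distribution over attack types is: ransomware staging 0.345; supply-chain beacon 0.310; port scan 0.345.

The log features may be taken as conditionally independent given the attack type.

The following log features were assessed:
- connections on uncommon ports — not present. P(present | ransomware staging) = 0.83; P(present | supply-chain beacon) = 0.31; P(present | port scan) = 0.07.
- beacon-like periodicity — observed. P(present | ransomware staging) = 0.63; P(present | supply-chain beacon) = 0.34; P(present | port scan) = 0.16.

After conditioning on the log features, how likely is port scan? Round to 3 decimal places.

By Bayes' rule with conditional independence, the unnormalized weight for each hypothesis is prior × ∏ likelihoods (using 1 − P(present | H) for each absent log feature):
  ransomware staging: 0.345 × (1 − 0.83) × 0.63 = 0.03695
  supply-chain beacon: 0.310 × (1 − 0.31) × 0.34 = 0.072726
  port scan: 0.345 × (1 − 0.07) × 0.16 = 0.051336
Marginal likelihood of the evidence = 0.16101.
P(port scan | evidence) = 0.051336 / 0.16101 ≈ 0.319.

0.319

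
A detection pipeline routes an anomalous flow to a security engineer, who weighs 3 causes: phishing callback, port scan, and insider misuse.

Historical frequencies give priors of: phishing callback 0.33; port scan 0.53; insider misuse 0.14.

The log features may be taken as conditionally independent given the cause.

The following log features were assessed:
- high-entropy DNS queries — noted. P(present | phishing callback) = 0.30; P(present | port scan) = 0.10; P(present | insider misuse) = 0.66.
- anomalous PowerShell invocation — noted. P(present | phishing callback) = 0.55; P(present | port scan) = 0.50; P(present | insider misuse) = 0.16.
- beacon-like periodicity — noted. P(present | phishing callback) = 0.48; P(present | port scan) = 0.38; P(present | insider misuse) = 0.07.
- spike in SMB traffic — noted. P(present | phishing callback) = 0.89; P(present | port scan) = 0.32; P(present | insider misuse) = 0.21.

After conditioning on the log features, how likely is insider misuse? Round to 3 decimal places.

By Bayes' rule with conditional independence, the unnormalized weight for each hypothesis is prior × ∏ likelihoods:
  phishing callback: 0.33 × 0.30 × 0.55 × 0.48 × 0.89 = 0.023261
  port scan: 0.53 × 0.10 × 0.50 × 0.38 × 0.32 = 0.0032224
  insider misuse: 0.14 × 0.66 × 0.16 × 0.07 × 0.21 = 0.00021732
Marginal likelihood of the evidence = 0.026701.
P(insider misuse | evidence) = 0.00021732 / 0.026701 ≈ 0.008.

0.008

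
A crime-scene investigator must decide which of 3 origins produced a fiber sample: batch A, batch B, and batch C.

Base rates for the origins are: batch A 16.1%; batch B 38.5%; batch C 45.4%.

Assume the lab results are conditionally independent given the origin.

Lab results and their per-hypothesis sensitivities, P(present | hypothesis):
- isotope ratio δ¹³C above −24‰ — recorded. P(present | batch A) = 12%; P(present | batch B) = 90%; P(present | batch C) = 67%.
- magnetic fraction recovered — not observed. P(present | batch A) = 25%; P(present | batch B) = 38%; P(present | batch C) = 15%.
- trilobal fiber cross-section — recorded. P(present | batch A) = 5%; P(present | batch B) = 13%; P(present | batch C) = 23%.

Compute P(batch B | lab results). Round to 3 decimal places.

For each hypothesis, the unnormalized posterior weight is prior × product of the lab result likelihoods (using 1 − P(present | H) for each absent lab result):
  batch A: 0.161 × 0.12 × (1 − 0.25) × 0.05 = 0.0007245
  batch B: 0.385 × 0.90 × (1 − 0.38) × 0.13 = 0.027928
  batch C: 0.454 × 0.67 × (1 − 0.15) × 0.23 = 0.059467
Marginal likelihood of the evidence = 0.08812.
P(batch B | evidence) = 0.027928 / 0.08812 ≈ 0.317.

0.317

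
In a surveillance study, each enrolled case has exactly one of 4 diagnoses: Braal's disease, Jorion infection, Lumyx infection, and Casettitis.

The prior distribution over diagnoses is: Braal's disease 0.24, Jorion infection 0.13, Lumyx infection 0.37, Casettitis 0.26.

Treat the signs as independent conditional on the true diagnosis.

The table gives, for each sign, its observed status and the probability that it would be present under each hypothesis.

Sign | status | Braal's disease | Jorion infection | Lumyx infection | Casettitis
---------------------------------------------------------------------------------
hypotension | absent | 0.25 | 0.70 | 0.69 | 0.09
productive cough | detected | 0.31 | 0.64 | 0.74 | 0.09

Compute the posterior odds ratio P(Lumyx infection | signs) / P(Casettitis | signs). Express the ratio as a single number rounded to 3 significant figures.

Posterior odds equal prior odds times the likelihood ratio; only the two competing hypotheses matter (using 1 − P(present | H) for each absent sign).
  Lumyx infection: 0.37 × (1 − 0.69) × 0.74 = 0.084878
  Casettitis: 0.26 × (1 − 0.09) × 0.09 = 0.021294
Odds(Lumyx infection : Casettitis) = 0.084878 / 0.021294 ≈ 3.99.

3.99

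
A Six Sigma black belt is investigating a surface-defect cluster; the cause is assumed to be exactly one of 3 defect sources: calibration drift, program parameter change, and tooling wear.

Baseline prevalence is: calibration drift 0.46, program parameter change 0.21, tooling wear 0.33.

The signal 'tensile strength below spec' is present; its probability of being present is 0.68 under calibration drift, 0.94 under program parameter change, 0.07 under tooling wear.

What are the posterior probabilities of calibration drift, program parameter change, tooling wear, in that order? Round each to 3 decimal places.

0.587, 0.370, 0.043

For each hypothesis, the unnormalized posterior weight is prior × likelihood:
  calibration drift: 0.46 × 0.68 = 0.3128
  program parameter change: 0.21 × 0.94 = 0.1974
  tooling wear: 0.33 × 0.07 = 0.0231
The unnormalized weights sum to 0.5333.
P(calibration drift | evidence) = 0.3128 / 0.5333 ≈ 0.587
P(program parameter change | evidence) = 0.1974 / 0.5333 ≈ 0.370
P(tooling wear | evidence) = 0.0231 / 0.5333 ≈ 0.043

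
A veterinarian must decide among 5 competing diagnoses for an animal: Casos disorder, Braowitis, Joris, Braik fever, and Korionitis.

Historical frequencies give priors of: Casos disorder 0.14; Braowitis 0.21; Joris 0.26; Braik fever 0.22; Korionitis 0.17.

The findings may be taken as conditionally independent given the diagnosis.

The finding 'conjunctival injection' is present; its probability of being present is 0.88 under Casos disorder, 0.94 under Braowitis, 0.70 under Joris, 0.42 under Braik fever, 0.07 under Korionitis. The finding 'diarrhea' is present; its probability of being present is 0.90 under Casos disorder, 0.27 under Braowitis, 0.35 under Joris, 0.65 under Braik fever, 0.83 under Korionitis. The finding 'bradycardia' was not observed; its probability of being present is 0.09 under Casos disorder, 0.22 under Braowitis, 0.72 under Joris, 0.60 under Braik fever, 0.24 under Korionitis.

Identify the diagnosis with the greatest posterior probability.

Casos disorder

By Bayes' rule with conditional independence, the unnormalized weight for each hypothesis is prior × ∏ likelihoods (using 1 − P(present | H) for each absent finding):
  Casos disorder: 0.14 × 0.88 × 0.90 × (1 − 0.09) = 0.1009
  Braowitis: 0.21 × 0.94 × 0.27 × (1 − 0.22) = 0.041572
  Joris: 0.26 × 0.70 × 0.35 × (1 − 0.72) = 0.017836
  Braik fever: 0.22 × 0.42 × 0.65 × (1 − 0.60) = 0.024024
  Korionitis: 0.17 × 0.07 × 0.83 × (1 − 0.24) = 0.0075065
Marginal likelihood of the evidence = 0.19184.
P(Casos disorder | evidence) ≈ 0.1009 / 0.19184 ≈ 0.526
P(Braowitis | evidence) ≈ 0.041572 / 0.19184 ≈ 0.217
P(Joris | evidence) ≈ 0.017836 / 0.19184 ≈ 0.093
P(Braik fever | evidence) ≈ 0.024024 / 0.19184 ≈ 0.125
P(Korionitis | evidence) ≈ 0.0075065 / 0.19184 ≈ 0.039
The largest is 0.526, so Casos disorder is most probable.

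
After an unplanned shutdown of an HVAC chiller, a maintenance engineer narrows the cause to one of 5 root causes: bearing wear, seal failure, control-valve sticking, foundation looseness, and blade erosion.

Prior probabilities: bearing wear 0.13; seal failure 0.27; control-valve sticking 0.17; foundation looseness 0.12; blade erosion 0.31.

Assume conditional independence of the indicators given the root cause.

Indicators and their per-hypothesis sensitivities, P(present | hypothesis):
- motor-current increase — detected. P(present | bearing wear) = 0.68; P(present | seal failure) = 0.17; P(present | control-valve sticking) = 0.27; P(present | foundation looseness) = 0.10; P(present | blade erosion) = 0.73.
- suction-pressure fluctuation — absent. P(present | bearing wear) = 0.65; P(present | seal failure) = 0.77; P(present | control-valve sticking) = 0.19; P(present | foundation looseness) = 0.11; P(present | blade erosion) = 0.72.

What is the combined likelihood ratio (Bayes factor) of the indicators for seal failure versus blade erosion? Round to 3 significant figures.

Joint likelihood of the indicator pattern under each hypothesis (using 1 − P(present | H) for each absent indicator):
  seal failure: 0.17 × (1 − 0.77) = 0.0391
  blade erosion: 0.73 × (1 − 0.72) = 0.2044
Bayes factor = 0.0391 / 0.2044 ≈ 0.191

0.191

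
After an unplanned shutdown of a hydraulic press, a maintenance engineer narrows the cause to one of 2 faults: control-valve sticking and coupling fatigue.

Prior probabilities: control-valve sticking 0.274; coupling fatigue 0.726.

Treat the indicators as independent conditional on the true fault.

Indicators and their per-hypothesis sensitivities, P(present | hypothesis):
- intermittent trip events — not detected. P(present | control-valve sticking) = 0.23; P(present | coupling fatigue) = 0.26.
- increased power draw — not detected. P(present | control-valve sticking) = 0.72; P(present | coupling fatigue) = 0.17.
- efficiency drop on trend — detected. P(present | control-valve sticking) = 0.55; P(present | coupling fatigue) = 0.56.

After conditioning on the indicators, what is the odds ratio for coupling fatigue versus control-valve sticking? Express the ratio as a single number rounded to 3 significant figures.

7.69

Unnormalized posterior weight (prior times the indicator likelihoods) for each of the two hypotheses (using 1 − P(present | H) for each absent indicator):
  coupling fatigue: 0.726 × (1 − 0.26) × (1 − 0.17) × 0.56 = 0.24971
  control-valve sticking: 0.274 × (1 − 0.23) × (1 − 0.72) × 0.55 = 0.032491
Posterior odds = 0.24971 / 0.032491 ≈ 7.69.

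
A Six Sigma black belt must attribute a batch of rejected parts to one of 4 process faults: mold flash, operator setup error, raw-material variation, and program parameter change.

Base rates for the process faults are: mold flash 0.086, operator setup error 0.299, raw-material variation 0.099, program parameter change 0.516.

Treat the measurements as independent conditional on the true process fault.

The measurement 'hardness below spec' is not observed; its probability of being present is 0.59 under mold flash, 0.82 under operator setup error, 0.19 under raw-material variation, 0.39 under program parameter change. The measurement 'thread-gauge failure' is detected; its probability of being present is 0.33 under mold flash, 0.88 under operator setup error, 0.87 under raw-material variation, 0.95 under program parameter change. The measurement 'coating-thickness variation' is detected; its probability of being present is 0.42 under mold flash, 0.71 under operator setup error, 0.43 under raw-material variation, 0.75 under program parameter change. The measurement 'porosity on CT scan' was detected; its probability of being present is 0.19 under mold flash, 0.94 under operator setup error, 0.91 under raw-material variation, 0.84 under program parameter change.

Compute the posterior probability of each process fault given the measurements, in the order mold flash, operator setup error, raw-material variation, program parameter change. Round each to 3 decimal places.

0.004, 0.127, 0.110, 0.759

By Bayes' rule with conditional independence, the unnormalized weight for each hypothesis is prior × ∏ likelihoods (using 1 − P(present | H) for each absent measurement):
  mold flash: 0.086 × (1 − 0.59) × 0.33 × 0.42 × 0.19 = 0.00092854
  operator setup error: 0.299 × (1 − 0.82) × 0.88 × 0.71 × 0.94 = 0.031609
  raw-material variation: 0.099 × (1 − 0.19) × 0.87 × 0.43 × 0.91 = 0.027299
  program parameter change: 0.516 × (1 − 0.39) × 0.95 × 0.75 × 0.84 = 0.18838
The unnormalized weights sum to 0.24822.
P(mold flash | evidence) = 0.00092854 / 0.24822 ≈ 0.004
P(operator setup error | evidence) = 0.031609 / 0.24822 ≈ 0.127
P(raw-material variation | evidence) = 0.027299 / 0.24822 ≈ 0.110
P(program parameter change | evidence) = 0.18838 / 0.24822 ≈ 0.759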